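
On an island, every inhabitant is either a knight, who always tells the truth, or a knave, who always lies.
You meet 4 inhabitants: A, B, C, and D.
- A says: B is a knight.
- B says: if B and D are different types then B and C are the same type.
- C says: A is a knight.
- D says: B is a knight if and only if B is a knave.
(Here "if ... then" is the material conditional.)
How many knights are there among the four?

3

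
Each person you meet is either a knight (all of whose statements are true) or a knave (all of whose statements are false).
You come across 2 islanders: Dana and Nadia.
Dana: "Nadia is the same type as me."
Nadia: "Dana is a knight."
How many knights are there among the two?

2

The unique consistent assignment is Dana=knight, Nadia=knight.
That has 2 knights.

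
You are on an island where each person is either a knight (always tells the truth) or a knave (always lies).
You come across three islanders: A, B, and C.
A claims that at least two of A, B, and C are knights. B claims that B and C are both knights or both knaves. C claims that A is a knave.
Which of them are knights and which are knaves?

Suppose A is a knight. Then A's statement "at least two of A, B, and C are knights" would have to be true. Checking the 4 ways to assign the others, none is consistent with every speaker.
(For instance, with B=knave, C=knight, C's claim "A is a knave" comes out false where it would need to be true.)
So A must be a knave, making "at least two of A, B, and C are knights" false. Taking A=knave, B=knave, C=knight, each remaining statement checks out:
  B (knave): "B and C are both knights or both knaves" — false. ✓
  C (knight): "A is a knave" — true. ✓
This is the unique consistent assignment.

Knights: C. Knaves: A and B.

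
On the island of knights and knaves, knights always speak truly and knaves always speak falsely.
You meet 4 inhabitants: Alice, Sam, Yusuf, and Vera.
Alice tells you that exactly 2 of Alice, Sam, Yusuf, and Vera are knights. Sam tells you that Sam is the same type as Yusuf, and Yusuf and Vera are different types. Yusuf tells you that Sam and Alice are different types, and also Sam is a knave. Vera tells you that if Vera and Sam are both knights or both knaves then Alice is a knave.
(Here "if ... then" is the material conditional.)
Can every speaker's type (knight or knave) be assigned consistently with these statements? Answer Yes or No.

Yes

One consistent assignment: Alice=knight, Sam=knave, Yusuf=knight, Vera=knave.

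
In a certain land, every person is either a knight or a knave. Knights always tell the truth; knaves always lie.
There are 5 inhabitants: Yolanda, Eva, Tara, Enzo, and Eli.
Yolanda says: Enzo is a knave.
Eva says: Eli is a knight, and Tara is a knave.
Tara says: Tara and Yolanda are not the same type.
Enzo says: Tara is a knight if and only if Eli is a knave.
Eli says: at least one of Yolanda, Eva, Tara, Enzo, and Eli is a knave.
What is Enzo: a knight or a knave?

Enzo is a knight.

Consistent assignments: {Yolanda=knave, Eva=knight, Tara=knave, Enzo=knight, Eli=knight}
In every consistent assignment, Enzo is a knight.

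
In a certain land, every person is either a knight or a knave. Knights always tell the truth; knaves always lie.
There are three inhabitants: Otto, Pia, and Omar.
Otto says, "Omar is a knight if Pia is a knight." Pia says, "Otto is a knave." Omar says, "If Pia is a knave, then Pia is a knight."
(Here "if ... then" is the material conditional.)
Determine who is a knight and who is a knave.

Knights: Otto. Knaves: Pia and Omar.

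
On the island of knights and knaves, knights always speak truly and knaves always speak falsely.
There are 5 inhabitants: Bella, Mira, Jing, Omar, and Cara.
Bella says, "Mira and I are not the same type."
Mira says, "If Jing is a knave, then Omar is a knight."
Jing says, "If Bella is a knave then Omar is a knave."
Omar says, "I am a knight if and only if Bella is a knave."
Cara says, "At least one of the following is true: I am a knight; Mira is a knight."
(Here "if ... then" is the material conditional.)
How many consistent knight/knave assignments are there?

0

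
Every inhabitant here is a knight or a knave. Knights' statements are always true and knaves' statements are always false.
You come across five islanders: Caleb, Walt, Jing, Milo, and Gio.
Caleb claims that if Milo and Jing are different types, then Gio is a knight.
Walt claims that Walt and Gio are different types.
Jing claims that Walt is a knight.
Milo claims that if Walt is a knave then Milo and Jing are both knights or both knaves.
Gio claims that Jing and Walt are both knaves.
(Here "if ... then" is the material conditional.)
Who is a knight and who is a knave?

Caleb is a knight, Walt is a knight, Jing is a knight, Milo is a knight, and Gio is a knave.

Caleb is a knight; "if Milo and Jing are different types, then Gio is a knight" is True, as required.
Walt is a knight; "Walt and Gio are different types" is True, as required.
Jing (knight): "Walt is a knight" — True. ✓
Milo is a knight, so "if Walt is a knave then Milo and Jing are both knights or both knaves" must be True — and it is.
Gio (knave): "Jing and Walt are both knaves" — False. ✓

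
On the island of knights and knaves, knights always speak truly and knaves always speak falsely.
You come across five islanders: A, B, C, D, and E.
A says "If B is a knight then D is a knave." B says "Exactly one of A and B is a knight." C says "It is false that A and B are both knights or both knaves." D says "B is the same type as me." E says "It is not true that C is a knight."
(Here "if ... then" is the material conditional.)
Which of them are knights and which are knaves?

A is a knave, B is a knight, C is a knight, D is a knight, and E is a knave.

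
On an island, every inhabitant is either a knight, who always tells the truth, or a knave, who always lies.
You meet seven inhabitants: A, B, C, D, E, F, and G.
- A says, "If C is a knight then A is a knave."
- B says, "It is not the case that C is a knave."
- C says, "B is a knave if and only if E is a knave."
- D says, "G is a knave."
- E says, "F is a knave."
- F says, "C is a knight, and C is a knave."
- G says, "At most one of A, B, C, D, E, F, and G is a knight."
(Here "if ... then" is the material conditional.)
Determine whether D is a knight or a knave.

D is a knight.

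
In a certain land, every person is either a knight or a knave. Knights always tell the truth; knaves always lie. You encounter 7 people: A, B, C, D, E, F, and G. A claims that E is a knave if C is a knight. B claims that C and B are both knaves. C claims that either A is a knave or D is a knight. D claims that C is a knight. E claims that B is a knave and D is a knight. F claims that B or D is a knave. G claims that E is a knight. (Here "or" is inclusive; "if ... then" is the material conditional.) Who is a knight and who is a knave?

Knights: C, D, E, F, and G. Knaves: A and B.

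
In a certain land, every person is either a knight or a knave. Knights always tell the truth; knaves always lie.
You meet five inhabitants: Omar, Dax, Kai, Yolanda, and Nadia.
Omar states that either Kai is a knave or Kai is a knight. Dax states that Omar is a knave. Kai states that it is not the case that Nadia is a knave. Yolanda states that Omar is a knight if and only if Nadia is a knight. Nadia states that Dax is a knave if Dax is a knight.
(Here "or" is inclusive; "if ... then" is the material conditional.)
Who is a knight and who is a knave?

Omar is a knight, Dax is a knave, Kai is a knight, Yolanda is a knight, and Nadia is a knight.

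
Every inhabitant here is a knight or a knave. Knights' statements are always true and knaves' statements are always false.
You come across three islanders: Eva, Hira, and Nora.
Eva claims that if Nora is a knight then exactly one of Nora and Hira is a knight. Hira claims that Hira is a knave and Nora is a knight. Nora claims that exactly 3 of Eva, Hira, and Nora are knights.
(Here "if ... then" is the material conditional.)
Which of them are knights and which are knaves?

Knights: Eva. Knaves: Hira and Nora.

Eva is a knight, and the claim "if Nora is a knight then exactly one of Nora and Hira is a knight" is indeed True.
As a knave, Hira's statement "Hira is a knave and Nora is a knight" should be False; it is.
Nora (knave): "exactly 3 of Eva, Hira, and Nora are knights" — False. ✓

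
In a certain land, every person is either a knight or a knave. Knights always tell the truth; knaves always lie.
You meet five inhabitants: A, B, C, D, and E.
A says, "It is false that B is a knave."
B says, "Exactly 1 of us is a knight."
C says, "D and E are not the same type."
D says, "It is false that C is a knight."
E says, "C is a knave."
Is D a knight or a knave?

D is a knight.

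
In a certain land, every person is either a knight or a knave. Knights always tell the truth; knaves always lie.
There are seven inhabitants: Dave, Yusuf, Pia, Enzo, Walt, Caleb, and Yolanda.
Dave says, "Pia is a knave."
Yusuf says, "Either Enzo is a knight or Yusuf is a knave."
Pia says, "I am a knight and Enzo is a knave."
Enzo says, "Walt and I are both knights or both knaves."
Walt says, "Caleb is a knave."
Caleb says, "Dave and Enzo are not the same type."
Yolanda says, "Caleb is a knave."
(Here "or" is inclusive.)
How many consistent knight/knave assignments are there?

1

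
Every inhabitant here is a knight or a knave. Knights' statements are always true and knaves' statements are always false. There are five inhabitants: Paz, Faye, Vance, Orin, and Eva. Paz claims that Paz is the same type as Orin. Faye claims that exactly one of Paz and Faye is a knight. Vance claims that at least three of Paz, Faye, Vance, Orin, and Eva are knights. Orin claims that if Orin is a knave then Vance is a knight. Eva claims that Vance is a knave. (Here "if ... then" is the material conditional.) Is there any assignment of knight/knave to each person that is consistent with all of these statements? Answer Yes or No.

One consistent assignment: Paz=knave, Faye=knight, Vance=knight, Orin=knight, Eva=knave.

Yes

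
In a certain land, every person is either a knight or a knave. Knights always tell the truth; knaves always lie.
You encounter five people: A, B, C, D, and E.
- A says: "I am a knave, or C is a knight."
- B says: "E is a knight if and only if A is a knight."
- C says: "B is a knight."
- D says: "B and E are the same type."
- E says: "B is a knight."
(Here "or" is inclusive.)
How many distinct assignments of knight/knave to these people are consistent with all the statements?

1

Consistent assignments:
  A=knight, B=knight, C=knight, D=knight, E=knight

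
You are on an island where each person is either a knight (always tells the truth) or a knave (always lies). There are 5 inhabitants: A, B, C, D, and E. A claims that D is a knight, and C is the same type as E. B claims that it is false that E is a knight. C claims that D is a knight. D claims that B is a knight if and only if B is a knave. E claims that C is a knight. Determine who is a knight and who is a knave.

A is a knave, B is a knight, C is a knave, D is a knave, and E is a knave.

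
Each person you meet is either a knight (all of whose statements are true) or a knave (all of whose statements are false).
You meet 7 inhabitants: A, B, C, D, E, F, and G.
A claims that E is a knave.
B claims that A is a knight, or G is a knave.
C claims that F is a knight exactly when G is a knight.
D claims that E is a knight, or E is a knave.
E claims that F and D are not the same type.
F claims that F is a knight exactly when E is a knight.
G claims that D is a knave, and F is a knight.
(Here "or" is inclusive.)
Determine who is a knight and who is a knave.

A is a knave, B is a knight, C is a knight, D is a knight, E is a knight, F is a knave, and G is a knave.

Since A is a knave, "E is a knave" needs to be false, which holds.
As a knight, B's statement "A is a knight, or G is a knave" should be True; it is.
C is a knight, so "F is a knight exactly when G is a knight" must be True — and it is.
As a knight, D's statement "E is a knight, or E is a knave" should be True; it is.
E is a knight, so "F and D are not the same type" must be True — and it is.
F is a knave, so "F is a knight exactly when E is a knight" must be false — and it is.
G (knave): "D is a knave, and F is a knight" — false. ✓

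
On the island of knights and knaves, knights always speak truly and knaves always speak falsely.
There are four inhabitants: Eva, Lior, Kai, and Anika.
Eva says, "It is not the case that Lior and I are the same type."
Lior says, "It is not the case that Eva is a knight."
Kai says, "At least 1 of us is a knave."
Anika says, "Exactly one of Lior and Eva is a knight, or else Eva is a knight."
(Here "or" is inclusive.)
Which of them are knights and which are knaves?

Eva is a knight, Lior is a knave, Kai is a knight, and Anika is a knight.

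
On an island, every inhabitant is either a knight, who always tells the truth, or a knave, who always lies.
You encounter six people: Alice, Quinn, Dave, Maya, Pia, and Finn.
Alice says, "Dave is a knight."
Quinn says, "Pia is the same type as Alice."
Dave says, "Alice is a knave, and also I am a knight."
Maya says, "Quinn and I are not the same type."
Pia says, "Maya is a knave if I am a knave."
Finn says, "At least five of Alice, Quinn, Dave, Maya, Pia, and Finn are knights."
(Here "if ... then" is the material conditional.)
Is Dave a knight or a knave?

Consistent assignments: {Alice=knave, Quinn=knave, Dave=knave, Maya=knight, Pia=knight, Finn=knave}; {Alice=knave, Quinn=knave, Dave=knave, Maya=knave, Pia=knight, Finn=knave}
In every consistent assignment, Dave is a knave.

Dave is a knave.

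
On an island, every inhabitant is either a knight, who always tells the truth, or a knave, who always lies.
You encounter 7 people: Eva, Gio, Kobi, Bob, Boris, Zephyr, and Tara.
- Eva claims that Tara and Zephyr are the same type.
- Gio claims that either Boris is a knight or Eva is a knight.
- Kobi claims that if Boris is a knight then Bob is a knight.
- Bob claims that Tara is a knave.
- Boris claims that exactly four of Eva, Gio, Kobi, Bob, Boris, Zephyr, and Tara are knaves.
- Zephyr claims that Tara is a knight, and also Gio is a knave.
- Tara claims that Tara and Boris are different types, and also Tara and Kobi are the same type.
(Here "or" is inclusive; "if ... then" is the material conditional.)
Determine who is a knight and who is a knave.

Eva is a knight, Gio is a knight, Kobi is a knight, Bob is a knight, Boris is a knave, Zephyr is a knave, and Tara is a knave.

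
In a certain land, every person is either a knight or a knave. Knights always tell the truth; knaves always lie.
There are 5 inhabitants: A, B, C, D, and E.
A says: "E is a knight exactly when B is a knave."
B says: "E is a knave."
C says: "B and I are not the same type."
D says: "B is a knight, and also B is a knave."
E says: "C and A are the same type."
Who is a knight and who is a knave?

Suppose A is a knave. Then A's statement "E is a knight exactly when B is a knave" would have to be false. Checking the 16 ways to assign the others, none is consistent with every speaker.
(For instance, with B=knave, C=knight, D=knave, E=knight, A's claim "E is a knight exactly when B is a knave" comes out true where it would need to be false.)
So A must be a knight, making "E is a knight exactly when B is a knave" true. Taking A=knight, B=knave, C=knight, D=knave, E=knight, each remaining statement checks out:
  B (knave): "E is a knave" — false. ✓
  C (knight): "B and I are not the same type" — true. ✓
  D (knave): "B is a knight, and also B is a knave" — false. ✓
  E (knight): "C and A are the same type" — true. ✓
This is the unique consistent assignment.

A is a knight, B is a knave, C is a knight, D is a knave, and E is a knight.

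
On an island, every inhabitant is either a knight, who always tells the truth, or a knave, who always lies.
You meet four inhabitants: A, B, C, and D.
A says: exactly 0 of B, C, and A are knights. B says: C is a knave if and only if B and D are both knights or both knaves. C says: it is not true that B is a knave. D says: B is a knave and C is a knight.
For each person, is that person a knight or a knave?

A is a knave, B is a knight, C is a knight, and D is a knave.

A is a knave; "exactly 0 of B, C, and A are knights" is false, as required.
B is a knight; "C is a knave if and only if B and D are both knights or both knaves" is true, as required.
C (knight): "it is not true that B is a knave" — true. ✓
Since D is a knave, "B is a knave and C is a knight" needs to be false, which holds.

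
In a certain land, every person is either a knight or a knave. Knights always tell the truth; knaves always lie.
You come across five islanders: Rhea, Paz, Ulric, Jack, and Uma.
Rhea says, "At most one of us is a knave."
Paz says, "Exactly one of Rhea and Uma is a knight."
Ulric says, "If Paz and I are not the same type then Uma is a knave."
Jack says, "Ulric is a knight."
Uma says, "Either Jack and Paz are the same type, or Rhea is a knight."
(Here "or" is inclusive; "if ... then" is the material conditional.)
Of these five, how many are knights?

The unique consistent assignment is Rhea=knave, Paz=knave, Ulric=knight, Jack=knight, Uma=knave.
That has 2 knights.

2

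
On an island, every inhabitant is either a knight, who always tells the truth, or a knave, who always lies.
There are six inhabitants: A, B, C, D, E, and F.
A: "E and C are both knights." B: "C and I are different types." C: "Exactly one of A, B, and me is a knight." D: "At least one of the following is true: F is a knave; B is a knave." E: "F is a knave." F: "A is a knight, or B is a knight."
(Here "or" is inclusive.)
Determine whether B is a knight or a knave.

Consistent assignments: {A=knave, B=knave, C=knave, D=knight, E=knight, F=knave}
In every consistent assignment, B is a knave.

B is a knave.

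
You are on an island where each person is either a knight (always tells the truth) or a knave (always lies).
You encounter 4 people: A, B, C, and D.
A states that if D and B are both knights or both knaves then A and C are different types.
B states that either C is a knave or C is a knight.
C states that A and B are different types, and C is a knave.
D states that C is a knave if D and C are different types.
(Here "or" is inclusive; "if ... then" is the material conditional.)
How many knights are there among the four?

3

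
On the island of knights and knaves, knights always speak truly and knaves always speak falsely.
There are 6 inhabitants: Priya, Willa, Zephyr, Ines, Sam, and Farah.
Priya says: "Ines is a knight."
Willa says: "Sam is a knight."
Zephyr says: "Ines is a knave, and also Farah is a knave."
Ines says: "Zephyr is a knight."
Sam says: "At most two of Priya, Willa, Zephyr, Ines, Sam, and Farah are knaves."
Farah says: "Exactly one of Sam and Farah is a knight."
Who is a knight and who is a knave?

Knights: Farah. Knaves: Priya, Willa, Zephyr, Ines, and Sam.

Priya is a knave, so "Ines is a knight" must be false — and it is.
Willa is a knave, so "Sam is a knight" must be false — and it is.
Zephyr is a knave, so "Ines is a knave, and also Farah is a knave" must be false — and it is.
Ines is a knave, and the claim "Zephyr is a knight" is indeed false.
Sam is a knave, so "at most two of Priya, Willa, Zephyr, Ines, Sam, and Farah are knaves" must be false — and it is.
Farah is a knight, and the claim "exactly one of Sam and Farah is a knight" is indeed True.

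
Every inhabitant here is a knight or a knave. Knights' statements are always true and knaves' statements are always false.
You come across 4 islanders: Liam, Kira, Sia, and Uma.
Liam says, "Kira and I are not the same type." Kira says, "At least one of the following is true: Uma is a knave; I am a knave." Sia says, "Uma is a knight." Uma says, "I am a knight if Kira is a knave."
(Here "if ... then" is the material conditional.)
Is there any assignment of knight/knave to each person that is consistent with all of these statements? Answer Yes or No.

Checking all 16 assignments, each has at least one speaker whose statement's truth value contradicts their type.

No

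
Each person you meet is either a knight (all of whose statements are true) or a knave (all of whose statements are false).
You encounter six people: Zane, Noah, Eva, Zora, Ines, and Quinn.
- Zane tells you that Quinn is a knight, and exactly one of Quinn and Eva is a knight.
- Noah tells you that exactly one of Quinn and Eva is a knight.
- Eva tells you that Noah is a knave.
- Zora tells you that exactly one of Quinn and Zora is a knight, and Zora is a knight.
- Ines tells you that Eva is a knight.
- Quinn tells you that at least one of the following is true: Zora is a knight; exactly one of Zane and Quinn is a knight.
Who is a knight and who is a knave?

Zane is a knave, Noah is a knave, Eva is a knight, Zora is a knave, Ines is a knight, and Quinn is a knight.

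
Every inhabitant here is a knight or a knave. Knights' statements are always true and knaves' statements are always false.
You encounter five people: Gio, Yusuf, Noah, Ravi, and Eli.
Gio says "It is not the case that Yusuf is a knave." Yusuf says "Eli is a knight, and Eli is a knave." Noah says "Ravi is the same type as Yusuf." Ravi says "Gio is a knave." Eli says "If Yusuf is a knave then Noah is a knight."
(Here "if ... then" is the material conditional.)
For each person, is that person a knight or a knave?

Gio is a knave, Yusuf is a knave, Noah is a knave, Ravi is a knight, and Eli is a knave.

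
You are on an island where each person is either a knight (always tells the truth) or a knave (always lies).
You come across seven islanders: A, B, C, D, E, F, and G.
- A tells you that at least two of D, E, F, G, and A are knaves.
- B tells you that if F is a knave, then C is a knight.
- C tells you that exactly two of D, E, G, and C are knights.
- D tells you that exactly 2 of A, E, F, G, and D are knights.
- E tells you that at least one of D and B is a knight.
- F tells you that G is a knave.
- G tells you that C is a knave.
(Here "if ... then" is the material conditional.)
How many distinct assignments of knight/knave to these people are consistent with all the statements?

Consistent assignments:
  A=knight, B=knight, C=knight, D=knave, E=knight, F=knight, G=knave

1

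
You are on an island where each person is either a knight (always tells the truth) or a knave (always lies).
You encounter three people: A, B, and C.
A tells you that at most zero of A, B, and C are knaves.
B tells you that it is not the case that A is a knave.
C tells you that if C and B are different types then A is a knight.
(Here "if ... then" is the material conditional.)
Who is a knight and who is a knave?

Knights: A, B, and C. Knaves: none.

A is a knight, and the claim "at most zero of A, B, and C are knaves" is indeed True.
Since B is a knight, "it is not the case that A is a knave" needs to be True, which holds.
C is a knight; "if C and B are different types then A is a knight" is True, as required.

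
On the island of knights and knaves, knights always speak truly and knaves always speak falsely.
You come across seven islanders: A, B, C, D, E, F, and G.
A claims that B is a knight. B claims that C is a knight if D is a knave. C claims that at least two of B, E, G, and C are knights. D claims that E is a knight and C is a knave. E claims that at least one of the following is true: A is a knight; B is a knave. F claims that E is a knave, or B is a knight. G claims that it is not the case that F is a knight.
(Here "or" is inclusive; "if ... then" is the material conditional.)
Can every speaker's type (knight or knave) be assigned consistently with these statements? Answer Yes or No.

One consistent assignment: A=knight, B=knight, C=knight, D=knave, E=knight, F=knight, G=knave.

Yes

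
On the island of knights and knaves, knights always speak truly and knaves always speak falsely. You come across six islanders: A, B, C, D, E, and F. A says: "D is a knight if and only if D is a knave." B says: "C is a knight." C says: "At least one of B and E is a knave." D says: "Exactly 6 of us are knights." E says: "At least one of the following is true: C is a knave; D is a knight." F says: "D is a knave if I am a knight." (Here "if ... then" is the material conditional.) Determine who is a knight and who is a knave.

A is a knave, B is a knight, C is a knight, D is a knave, E is a knave, and F is a knight.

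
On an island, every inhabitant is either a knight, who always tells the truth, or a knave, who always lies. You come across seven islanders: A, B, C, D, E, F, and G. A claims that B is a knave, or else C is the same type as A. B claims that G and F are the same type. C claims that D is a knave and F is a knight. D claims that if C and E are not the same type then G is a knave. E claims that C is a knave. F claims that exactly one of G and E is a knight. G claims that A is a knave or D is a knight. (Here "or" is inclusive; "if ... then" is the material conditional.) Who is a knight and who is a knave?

A is a knave; "B is a knave, or else C is the same type as A" is false, as required.
Since B is a knight, "G and F are the same type" needs to be true, which holds.
C is a knight, and the claim "D is a knave and F is a knight" is indeed true.
D (knave): "if C and E are not the same type then G is a knave" — false. ✓
E is a knave, so "C is a knave" must be false — and it is.
As a knight, F's statement "exactly one of G and E is a knight" should be true; it is.
G is a knight, so "A is a knave or D is a knight" must be true — and it is.

A is a knave, B is a knight, C is a knight, D is a knave, E is a knave, F is a knight, and G is a knight.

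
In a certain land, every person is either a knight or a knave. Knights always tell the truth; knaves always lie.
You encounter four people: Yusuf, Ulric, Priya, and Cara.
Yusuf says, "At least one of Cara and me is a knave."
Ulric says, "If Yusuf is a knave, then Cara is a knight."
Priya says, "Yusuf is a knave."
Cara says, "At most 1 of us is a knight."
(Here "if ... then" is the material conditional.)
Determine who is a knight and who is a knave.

Suppose Yusuf is a knave. Then Yusuf's statement "at least one of Cara and me is a knave" would have to be false. Checking the 8 ways to assign the others, none is consistent with every speaker.
(For instance, with Ulric=knight, Priya=knave, Cara=knave, Yusuf's claim "at least one of Cara and me is a knave" comes out true where it would need to be false.)
So Yusuf must be a knight, making "at least one of Cara and me is a knave" true. Taking Yusuf=knight, Ulric=knight, Priya=knave, Cara=knave, each remaining statement checks out:
  Ulric (knight): "if Yusuf is a knave, then Cara is a knight" — true. ✓
  Priya (knave): "Yusuf is a knave" — false. ✓
  Cara (knave): "at most 1 of us is a knight" — false. ✓
This is the unique consistent assignment.

Yusuf is a knight, Ulric is a knight, Priya is a knave, and Cara is a knave.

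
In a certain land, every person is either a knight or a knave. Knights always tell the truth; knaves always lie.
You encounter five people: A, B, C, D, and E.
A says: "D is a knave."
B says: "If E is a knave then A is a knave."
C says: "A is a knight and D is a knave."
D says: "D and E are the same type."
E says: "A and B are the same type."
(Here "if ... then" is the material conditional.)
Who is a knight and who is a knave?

A is a knight, and the claim "D is a knave" is indeed True.
B is a knight, so "if E is a knave then A is a knave" must be True — and it is.
Since C is a knight, "A is a knight and D is a knave" needs to be True, which holds.
D (knave): "D and E are the same type" — False. ✓
E is a knight; "A and B are the same type" is True, as required.

A is a knight, B is a knight, C is a knight, D is a knave, and E is a knight.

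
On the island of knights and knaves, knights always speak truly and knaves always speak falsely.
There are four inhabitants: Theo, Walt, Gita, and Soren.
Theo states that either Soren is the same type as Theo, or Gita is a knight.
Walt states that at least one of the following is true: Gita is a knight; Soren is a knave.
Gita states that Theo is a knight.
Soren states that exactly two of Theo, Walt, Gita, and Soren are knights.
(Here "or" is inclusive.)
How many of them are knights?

The unique consistent assignment is Theo=knight, Walt=knight, Gita=knight, Soren=knave.
That has 3 knights.

3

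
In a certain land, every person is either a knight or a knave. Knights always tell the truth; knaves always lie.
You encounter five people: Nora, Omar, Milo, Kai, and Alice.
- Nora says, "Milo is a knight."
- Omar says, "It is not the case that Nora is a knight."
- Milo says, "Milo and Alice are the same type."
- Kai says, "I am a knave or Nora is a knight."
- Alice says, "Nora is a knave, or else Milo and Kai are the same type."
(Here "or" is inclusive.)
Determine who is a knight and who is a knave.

Since Nora is a knight, "Milo is a knight" needs to be true, which holds.
Omar is a knave; "it is not the case that Nora is a knight" is False, as required.
Milo is a knight, so "Milo and Alice are the same type" must be true — and it is.
Kai is a knight, so "I am a knave or Nora is a knight" must be true — and it is.
Alice is a knight; "Nora is a knave, or else Milo and Kai are the same type" is true, as required.

Knights: Nora, Milo, Kai, and Alice. Knaves: Omar.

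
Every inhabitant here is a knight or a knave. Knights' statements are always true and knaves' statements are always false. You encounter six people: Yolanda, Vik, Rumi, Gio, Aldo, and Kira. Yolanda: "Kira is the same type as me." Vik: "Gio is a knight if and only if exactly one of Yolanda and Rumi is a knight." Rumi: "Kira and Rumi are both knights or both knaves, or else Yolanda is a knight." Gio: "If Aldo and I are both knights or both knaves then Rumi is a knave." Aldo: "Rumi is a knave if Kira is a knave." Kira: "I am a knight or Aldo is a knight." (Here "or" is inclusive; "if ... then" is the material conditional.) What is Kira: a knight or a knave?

Consistent assignments: {Yolanda=knave, Vik=knave, Rumi=knave, Gio=knight, Aldo=knight, Kira=knight}
In every consistent assignment, Kira is a knight.

Kira is a knight.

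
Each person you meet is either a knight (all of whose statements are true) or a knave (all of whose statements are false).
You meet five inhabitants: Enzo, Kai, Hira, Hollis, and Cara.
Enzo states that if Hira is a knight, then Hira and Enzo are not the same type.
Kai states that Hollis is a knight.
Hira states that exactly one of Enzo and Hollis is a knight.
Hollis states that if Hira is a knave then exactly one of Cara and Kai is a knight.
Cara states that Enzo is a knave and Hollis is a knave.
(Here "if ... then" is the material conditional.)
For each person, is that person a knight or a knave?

Enzo is a knight, Kai is a knight, Hira is a knave, Hollis is a knight, and Cara is a knave.

Enzo is a knight, and the claim "if Hira is a knight, then Hira and Enzo are not the same type" is indeed True.
As a knight, Kai's statement "Hollis is a knight" should be True; it is.
Hira is a knave; "exactly one of Enzo and Hollis is a knight" is false, as required.
Hollis (knight): "if Hira is a knave then exactly one of Cara and Kai is a knight" — True. ✓
As a knave, Cara's statement "Enzo is a knave and Hollis is a knave" should be false; it is.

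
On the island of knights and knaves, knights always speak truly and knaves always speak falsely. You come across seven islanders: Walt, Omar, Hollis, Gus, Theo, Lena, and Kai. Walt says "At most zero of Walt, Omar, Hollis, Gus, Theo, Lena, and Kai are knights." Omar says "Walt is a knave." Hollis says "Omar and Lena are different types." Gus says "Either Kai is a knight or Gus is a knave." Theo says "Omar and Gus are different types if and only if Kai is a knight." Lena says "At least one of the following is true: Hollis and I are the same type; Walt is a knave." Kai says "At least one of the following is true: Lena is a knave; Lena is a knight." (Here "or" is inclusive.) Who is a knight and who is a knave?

Walt is a knave, and the claim "at most zero of Walt, Omar, Hollis, Gus, Theo, Lena, and Kai are knights" is indeed false.
Omar is a knight, so "Walt is a knave" must be true — and it is.
Hollis is a knave, and the claim "Omar and Lena are different types" is indeed false.
As a knight, Gus's statement "either Kai is a knight or Gus is a knave" should be true; it is.
Since Theo is a knave, "Omar and Gus are different types if and only if Kai is a knight" needs to be false, which holds.
Lena is a knight, and the claim "at least one of the following is true: Hollis and I are the same type; Walt is a knave" is indeed true.
Since Kai is a knight, "at least one of the following is true: Lena is a knave; Lena is a knight" needs to be true, which holds.

Walt is a knave, Omar is a knight, Hollis is a knave, Gus is a knight, Theo is a knave, Lena is a knight, and Kai is a knight.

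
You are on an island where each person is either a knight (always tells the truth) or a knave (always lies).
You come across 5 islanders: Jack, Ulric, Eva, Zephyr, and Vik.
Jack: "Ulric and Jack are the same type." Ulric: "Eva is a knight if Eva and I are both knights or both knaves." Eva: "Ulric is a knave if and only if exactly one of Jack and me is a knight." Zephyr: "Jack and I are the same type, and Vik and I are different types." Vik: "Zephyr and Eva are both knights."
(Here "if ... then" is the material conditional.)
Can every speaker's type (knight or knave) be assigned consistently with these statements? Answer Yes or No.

Yes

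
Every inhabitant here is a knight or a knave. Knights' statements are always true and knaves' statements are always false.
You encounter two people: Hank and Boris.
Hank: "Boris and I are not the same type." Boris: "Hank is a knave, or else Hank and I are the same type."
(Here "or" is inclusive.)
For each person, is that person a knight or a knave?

Knights: Hank. Knaves: Boris.

Hank is a knight, and the claim "Boris and I are not the same type" is indeed true.
Boris is a knave, and the claim "Hank is a knave, or else Hank and I are the same type" is indeed false.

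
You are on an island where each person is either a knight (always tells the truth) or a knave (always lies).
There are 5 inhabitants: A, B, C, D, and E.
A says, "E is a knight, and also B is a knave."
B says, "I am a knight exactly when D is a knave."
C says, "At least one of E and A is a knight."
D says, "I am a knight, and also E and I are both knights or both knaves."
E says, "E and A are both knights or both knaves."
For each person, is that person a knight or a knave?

A is a knight, B is a knave, C is a knight, D is a knave, and E is a knight.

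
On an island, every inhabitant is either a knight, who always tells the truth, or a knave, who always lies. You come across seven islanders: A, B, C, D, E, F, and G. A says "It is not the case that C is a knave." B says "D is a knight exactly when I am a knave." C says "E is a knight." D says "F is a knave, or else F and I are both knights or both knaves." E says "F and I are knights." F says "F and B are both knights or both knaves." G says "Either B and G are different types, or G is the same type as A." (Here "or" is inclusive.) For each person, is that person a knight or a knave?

A is a knight, B is a knight, C is a knight, D is a knave, E is a knight, F is a knight, and G is a knight.

Since A is a knight, "it is not the case that C is a knave" needs to be True, which holds.
Since B is a knight, "D is a knight exactly when I am a knave" needs to be True, which holds.
As a knight, C's statement "E is a knight" should be True; it is.
As a knave, D's statement "F is a knave, or else F and I are both knights or both knaves" should be false; it is.
E is a knight, so "F and I are knights" must be True — and it is.
F (knight): "F and B are both knights or both knaves" — True. ✓
G (knight): "either B and G are different types, or G is the same type as A" — True. ✓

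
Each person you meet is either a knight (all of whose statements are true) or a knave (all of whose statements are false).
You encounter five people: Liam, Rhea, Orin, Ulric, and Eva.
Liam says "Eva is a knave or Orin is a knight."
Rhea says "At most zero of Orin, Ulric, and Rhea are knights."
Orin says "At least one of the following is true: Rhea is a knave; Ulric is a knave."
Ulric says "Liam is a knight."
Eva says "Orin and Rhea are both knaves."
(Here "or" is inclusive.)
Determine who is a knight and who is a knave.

Knights: Liam, Orin, and Ulric. Knaves: Rhea and Eva.

Liam (knight): "Eva is a knave or Orin is a knight" — true. ✓
As a knave, Rhea's statement "at most zero of Orin, Ulric, and Rhea are knights" should be false; it is.
Orin is a knight; "at least one of the following is true: Rhea is a knave; Ulric is a knave" is true, as required.
Ulric (knight): "Liam is a knight" — true. ✓
Eva (knave): "Orin and Rhea are both knaves" — false. ✓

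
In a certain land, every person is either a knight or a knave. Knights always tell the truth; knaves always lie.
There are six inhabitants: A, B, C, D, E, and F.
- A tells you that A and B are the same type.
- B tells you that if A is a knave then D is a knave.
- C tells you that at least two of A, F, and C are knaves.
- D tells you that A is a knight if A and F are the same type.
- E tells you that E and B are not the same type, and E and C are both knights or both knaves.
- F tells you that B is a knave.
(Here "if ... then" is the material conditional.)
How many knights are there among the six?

2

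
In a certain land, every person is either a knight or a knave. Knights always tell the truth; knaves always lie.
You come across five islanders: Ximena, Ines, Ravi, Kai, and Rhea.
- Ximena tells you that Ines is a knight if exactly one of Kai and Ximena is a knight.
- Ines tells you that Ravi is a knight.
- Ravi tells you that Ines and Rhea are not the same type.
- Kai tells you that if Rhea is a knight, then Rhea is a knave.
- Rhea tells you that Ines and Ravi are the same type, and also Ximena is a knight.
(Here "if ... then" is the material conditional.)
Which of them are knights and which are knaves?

Ximena is a knave, Ines is a knave, Ravi is a knave, Kai is a knight, and Rhea is a knave.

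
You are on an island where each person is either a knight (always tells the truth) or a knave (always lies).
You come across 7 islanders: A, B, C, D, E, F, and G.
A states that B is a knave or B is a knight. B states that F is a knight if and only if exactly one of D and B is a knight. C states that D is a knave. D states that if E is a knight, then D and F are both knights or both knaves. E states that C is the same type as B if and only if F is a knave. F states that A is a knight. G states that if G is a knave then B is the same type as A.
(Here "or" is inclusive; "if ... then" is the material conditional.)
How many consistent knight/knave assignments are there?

Consistent assignments:
  A=knight, B=knave, C=knight, D=knave, E=knight, F=knight, G=knight
  A=knight, B=knave, C=knight, D=knave, E=knight, F=knight, G=knave

2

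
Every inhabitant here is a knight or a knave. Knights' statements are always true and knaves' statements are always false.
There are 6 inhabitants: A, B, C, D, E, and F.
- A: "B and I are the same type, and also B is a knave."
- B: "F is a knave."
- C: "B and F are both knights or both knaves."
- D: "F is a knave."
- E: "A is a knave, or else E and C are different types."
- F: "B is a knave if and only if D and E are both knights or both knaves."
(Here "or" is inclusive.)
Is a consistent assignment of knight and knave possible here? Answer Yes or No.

Yes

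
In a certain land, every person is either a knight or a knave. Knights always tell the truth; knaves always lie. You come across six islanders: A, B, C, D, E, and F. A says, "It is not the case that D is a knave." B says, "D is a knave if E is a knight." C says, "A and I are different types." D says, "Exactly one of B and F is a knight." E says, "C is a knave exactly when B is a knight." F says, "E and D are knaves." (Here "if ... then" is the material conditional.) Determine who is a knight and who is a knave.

Since A is a knave, "it is not the case that D is a knave" needs to be false, which holds.
B (knight): "D is a knave if E is a knight" — True. ✓
C is a knight; "A and I are different types" is True, as required.
As a knave, D's statement "exactly one of B and F is a knight" should be false; it is.
As a knave, E's statement "C is a knave exactly when B is a knight" should be false; it is.
F is a knight, so "E and D are knaves" must be True — and it is.

A is a knave, B is a knight, C is a knight, D is a knave, E is a knave, and F is a knight.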